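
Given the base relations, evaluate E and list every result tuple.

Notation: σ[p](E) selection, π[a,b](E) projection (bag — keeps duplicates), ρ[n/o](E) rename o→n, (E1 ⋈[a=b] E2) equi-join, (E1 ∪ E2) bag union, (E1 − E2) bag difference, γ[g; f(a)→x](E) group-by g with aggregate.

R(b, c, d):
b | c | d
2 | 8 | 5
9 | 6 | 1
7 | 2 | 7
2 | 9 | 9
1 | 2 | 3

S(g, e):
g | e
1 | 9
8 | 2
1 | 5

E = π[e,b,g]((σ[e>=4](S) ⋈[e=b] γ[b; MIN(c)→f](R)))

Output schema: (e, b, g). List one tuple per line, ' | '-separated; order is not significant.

Stepwise |·|:
  S → 3
  σ[e>=4](S) → 2
  R → 5
  γ[b; MIN(c)→f](R) → 4
  (σ[e>=4](S) ⋈[e=b] γ[b; MIN(c)→f](R)) → 1
  π[e,b,g]((σ[e>=4](S) ⋈[e=b] γ[b; MIN(c)→f](R))) → 1

== RESULT ==
e | b | g
9 | 9 | 1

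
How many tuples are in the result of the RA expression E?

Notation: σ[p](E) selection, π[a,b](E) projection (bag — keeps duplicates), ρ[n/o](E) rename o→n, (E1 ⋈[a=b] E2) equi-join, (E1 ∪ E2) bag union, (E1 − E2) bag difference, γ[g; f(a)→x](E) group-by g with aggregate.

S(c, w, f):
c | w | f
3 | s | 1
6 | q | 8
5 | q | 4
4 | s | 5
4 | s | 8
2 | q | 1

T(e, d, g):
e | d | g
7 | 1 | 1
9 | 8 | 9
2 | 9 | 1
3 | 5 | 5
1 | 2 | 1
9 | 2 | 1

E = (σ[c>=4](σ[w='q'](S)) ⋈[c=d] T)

Subexpression sizes:
  S → 6
  σ[w='q'](S) → 3
  σ[c>=4](σ[w='q'](S)) → 2
  T → 6
  (σ[c>=4](σ[w='q'](S)) ⋈[c=d] T) → 1

|E| = 1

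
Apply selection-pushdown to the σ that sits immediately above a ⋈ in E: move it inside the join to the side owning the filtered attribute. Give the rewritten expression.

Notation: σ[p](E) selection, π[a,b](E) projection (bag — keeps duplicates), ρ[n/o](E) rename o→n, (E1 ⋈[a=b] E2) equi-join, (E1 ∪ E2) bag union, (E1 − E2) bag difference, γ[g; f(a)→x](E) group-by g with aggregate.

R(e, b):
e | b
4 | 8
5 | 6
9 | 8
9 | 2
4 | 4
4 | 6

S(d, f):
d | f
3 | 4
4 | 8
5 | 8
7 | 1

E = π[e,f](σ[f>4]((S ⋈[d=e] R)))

σ filters on f, owned by the left side.
E' = π[e,f]((σ[f>4](S) ⋈[d=e] R))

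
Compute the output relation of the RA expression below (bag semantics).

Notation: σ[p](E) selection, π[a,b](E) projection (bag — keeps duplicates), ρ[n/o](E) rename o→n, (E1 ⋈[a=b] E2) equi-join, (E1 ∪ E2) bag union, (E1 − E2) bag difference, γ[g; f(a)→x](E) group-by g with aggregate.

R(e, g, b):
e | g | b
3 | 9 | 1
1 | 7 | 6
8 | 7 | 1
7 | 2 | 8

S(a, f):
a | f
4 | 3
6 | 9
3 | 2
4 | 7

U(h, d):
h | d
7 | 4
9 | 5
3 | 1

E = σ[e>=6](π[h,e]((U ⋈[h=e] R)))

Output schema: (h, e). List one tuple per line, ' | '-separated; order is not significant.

Stepwise |·|:
  U → 3
  R → 4
  (U ⋈[h=e] R) → 2
  π[h,e]((U ⋈[h=e] R)) → 2
  σ[e>=6](π[h,e]((U ⋈[h=e] R))) → 1

== RESULT ==
h | e
7 | 7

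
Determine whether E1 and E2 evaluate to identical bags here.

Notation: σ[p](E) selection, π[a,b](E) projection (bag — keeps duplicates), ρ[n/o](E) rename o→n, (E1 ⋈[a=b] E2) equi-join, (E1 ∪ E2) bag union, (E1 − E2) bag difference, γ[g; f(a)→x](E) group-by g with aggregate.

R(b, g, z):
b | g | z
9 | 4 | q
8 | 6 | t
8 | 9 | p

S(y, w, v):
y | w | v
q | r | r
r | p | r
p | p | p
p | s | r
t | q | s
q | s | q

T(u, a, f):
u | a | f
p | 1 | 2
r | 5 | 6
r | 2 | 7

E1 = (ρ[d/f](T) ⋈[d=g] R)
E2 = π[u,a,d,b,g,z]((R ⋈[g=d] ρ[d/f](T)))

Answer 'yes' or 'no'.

E1 per-node cardinality:
  T → 3
  ρ[d/f](T) → 3
  R → 3
  (ρ[d/f](T) ⋈[d=g] R) → 1
E2 per-node cardinality:
  R → 3
  T → 3
  ρ[d/f](T) → 3
  (R ⋈[g=d] ρ[d/f](T)) → 1
  π[u,a,d,b,g,z]((R ⋈[g=d] ρ[d/f](T))) → 1

E1 and E2 produce the same multiset:
u | a | d | b | g | z
r | 5 | 6 | 8 | 6 | t

yes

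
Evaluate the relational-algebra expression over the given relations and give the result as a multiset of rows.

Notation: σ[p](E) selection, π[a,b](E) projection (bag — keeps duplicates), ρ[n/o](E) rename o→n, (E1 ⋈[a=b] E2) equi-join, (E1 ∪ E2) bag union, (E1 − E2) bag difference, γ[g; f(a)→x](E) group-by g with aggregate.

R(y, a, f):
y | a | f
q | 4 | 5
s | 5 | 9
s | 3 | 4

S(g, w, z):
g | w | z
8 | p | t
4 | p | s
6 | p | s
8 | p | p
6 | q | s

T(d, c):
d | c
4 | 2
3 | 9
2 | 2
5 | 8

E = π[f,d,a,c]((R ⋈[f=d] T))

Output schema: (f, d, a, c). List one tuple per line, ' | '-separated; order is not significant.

Stepwise |·|:
  R → 3
  T → 4
  (R ⋈[f=d] T) → 2
  π[f,d,a,c]((R ⋈[f=d] T)) → 2

== RESULT ==
f | d | a | c
4 | 4 | 3 | 2
5 | 5 | 4 | 8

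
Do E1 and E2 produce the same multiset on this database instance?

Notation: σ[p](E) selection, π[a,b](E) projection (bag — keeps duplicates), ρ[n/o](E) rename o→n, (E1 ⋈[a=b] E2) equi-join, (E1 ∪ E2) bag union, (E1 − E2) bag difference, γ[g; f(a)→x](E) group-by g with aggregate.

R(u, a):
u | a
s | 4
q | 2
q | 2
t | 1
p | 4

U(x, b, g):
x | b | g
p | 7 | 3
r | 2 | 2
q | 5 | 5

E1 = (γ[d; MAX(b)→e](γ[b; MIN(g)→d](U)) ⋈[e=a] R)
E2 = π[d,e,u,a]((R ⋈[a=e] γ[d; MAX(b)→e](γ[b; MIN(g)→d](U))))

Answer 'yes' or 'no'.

E1 per-node cardinality:
  U → 3
  γ[b; MIN(g)→d](U) → 3
  γ[d; MAX(b)→e](γ[b; MIN(g)→d](U)) → 3
  R → 5
  (γ[d; MAX(b)→e](γ[b; MIN(g)→d](U)) ⋈[e=a] R) → 2
E2 per-node cardinality:
  R → 5
  U → 3
  γ[b; MIN(g)→d](U) → 3
  γ[d; MAX(b)→e](γ[b; MIN(g)→d](U)) → 3
  (R ⋈[a=e] γ[d; MAX(b)→e](γ[b; MIN(g)→d](U))) → 2
  π[d,e,u,a]((R ⋈[a=e] γ[d; MAX(b)→e](γ[b; MIN(g)→d](U)))) → 2

E1 and E2 produce the same multiset:
d | e | u | a
2 | 2 | q | 2
2 | 2 | q | 2

yes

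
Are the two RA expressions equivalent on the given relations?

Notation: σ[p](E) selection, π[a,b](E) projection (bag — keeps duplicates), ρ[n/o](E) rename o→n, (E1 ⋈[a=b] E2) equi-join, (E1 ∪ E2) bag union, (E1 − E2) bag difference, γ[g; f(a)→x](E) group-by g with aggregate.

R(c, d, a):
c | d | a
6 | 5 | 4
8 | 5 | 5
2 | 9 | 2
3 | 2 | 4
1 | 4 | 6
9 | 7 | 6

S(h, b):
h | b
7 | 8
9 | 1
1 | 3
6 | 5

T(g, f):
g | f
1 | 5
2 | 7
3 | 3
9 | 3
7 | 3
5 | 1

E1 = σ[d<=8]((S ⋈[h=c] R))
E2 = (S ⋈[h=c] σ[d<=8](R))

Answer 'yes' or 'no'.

E1 per-node cardinality:
  S → 4
  R → 6
  (S ⋈[h=c] R) → 3
  σ[d<=8]((S ⋈[h=c] R)) → 3
E2 per-node cardinality:
  S → 4
  R → 6
  σ[d<=8](R) → 5
  (S ⋈[h=c] σ[d<=8](R)) → 3

E1 and E2 produce the same multiset:
h | b | c | d | a
1 | 3 | 1 | 4 | 6
6 | 5 | 6 | 5 | 4
9 | 1 | 9 | 7 | 6

yes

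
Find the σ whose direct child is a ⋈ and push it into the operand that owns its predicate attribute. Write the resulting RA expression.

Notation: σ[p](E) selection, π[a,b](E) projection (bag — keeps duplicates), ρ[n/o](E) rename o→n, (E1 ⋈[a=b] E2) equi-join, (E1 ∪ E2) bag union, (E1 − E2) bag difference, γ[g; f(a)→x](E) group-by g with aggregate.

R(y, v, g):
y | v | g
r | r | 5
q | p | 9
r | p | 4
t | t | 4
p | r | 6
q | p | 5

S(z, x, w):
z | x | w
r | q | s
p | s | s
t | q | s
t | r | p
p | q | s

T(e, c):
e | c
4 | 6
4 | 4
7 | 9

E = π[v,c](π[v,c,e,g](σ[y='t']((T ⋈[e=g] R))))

σ filters on y, owned by the right side.
E' = π[v,c](π[v,c,e,g]((T ⋈[e=g] σ[y='t'](R))))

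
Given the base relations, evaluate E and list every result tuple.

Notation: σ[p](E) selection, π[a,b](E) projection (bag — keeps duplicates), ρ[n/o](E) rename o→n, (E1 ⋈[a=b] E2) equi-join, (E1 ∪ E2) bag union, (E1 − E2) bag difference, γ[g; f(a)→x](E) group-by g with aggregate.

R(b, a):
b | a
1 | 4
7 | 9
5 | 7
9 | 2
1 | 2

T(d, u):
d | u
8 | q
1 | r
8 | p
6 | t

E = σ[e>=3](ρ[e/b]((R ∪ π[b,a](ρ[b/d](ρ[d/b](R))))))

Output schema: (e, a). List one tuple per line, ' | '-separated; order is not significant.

Per-node cardinality:
  R → 5
  R → 5
  ρ[d/b](R) → 5
  ρ[b/d](ρ[d/b](R)) → 5
  π[b,a](ρ[b/d](ρ[d/b](R))) → 5
  (R ∪ π[b,a](ρ[b/d](ρ[d/b](R)))) → 10
  ρ[e/b]((R ∪ π[b,a](ρ[b/d](ρ[d/b](R))))) → 10
  σ[e>=3](ρ[e/b]((R ∪ π[b,a](ρ[b/d](ρ[d/b](R)))))) → 6

== RESULT ==
e | a
5 | 7
5 | 7
7 | 9
7 | 9
9 | 2
9 | 2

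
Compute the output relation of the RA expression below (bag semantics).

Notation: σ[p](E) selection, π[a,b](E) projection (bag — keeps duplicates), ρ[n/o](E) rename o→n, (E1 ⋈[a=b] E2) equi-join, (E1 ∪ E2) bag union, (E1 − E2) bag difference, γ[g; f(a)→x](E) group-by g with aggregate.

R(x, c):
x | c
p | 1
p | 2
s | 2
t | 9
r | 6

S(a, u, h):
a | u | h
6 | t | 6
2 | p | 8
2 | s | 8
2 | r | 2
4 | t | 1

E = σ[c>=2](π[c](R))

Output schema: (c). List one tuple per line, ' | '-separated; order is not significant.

Stepwise |·|:
  R → 5
  π[c](R) → 5
  σ[c>=2](π[c](R)) → 4

== RESULT ==
c
2
2
6
9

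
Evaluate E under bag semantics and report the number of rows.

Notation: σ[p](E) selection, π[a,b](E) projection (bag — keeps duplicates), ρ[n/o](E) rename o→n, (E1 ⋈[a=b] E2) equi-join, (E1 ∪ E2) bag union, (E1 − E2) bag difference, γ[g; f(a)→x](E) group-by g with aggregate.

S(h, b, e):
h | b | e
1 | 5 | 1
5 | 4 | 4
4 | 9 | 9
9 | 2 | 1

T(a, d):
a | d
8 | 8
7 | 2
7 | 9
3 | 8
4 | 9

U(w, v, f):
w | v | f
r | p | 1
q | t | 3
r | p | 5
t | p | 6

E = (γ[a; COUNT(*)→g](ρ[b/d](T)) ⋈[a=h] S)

Subexpression sizes:
  T → 5
  ρ[b/d](T) → 5
  γ[a; COUNT(*)→g](ρ[b/d](T)) → 4
  S → 4
  (γ[a; COUNT(*)→g](ρ[b/d](T)) ⋈[a=h] S) → 1

|E| = 1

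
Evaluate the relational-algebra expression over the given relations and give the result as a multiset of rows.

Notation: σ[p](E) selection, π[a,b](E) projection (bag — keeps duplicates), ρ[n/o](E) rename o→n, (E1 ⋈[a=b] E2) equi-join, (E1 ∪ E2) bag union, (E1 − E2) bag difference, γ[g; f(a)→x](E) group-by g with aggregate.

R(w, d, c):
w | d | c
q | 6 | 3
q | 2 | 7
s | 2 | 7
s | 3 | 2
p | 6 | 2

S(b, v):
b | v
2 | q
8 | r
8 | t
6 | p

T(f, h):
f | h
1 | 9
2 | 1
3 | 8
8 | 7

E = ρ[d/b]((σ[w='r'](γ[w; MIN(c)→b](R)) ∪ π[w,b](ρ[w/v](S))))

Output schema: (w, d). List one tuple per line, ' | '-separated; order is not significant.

Subexpression sizes:
  R → 5
  γ[w; MIN(c)→b](R) → 3
  σ[w='r'](γ[w; MIN(c)→b](R)) → 0
  S → 4
  ρ[w/v](S) → 4
  π[w,b](ρ[w/v](S)) → 4
  (σ[w='r'](γ[w; MIN(c)→b](R)) ∪ π[w,b](ρ[w/v](S))) → 4
  ρ[d/b]((σ[w='r'](γ[w; MIN(c)→b](R)) ∪ π[w,b](ρ[w/v](S)))) → 4

== RESULT ==
w | d
p | 6
q | 2
r | 8
t | 8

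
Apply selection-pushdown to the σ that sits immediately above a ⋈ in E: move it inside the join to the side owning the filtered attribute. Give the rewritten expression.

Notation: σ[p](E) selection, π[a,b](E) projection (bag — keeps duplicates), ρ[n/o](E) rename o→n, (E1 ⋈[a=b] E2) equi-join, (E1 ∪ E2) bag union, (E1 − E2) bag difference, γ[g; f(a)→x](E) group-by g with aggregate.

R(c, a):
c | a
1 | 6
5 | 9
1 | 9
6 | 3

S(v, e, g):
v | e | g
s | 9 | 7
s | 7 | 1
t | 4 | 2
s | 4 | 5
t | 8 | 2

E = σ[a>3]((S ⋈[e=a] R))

σ filters on a, owned by the right side.
E' = (S ⋈[e=a] σ[a>3](R))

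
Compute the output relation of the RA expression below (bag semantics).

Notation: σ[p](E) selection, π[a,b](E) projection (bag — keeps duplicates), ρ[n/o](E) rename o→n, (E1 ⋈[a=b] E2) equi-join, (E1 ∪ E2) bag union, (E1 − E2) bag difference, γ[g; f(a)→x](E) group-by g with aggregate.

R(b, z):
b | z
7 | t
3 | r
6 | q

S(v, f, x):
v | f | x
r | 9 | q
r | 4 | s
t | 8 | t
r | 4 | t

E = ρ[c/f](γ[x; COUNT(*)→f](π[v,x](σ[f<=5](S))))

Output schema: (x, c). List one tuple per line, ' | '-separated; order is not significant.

Per-node cardinality:
  S → 4
  σ[f<=5](S) → 2
  π[v,x](σ[f<=5](S)) → 2
  γ[x; COUNT(*)→f](π[v,x](σ[f<=5](S))) → 2
  ρ[c/f](γ[x; COUNT(*)→f](π[v,x](σ[f<=5](S)))) → 2

== RESULT ==
x | c
s | 1
t | 1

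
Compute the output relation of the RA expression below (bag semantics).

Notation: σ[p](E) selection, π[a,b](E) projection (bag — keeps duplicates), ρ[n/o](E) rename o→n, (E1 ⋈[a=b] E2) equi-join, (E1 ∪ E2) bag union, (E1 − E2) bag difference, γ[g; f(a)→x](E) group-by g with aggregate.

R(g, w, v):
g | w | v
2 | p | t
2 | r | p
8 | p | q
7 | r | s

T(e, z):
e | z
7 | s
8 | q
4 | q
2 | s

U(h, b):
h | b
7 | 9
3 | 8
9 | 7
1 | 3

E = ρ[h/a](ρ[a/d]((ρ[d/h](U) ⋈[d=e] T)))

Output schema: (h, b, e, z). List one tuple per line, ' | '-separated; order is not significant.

Row counts bottom-up:
  U → 4
  ρ[d/h](U) → 4
  T → 4
  (ρ[d/h](U) ⋈[d=e] T) → 1
  ρ[a/d]((ρ[d/h](U) ⋈[d=e] T)) → 1
  ρ[h/a](ρ[a/d]((ρ[d/h](U) ⋈[d=e] T))) → 1

== RESULT ==
h | b | e | z
7 | 9 | 7 | s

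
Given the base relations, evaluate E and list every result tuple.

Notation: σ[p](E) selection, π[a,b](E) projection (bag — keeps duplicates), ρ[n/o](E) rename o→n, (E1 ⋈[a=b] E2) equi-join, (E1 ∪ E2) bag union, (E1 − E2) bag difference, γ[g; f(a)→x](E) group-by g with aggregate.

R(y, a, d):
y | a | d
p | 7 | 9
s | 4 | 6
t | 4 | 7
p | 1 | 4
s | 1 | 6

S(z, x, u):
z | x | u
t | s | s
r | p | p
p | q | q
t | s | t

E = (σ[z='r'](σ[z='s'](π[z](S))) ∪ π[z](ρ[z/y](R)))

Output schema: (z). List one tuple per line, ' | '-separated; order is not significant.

Row counts bottom-up:
  S → 4
  π[z](S) → 4
  σ[z='s'](π[z](S)) → 0
  σ[z='r'](σ[z='s'](π[z](S))) → 0
  R → 5
  ρ[z/y](R) → 5
  π[z](ρ[z/y](R)) → 5
  (σ[z='r'](σ[z='s'](π[z](S))) ∪ π[z](ρ[z/y](R))) → 5

== RESULT ==
z
p
p
s
s
t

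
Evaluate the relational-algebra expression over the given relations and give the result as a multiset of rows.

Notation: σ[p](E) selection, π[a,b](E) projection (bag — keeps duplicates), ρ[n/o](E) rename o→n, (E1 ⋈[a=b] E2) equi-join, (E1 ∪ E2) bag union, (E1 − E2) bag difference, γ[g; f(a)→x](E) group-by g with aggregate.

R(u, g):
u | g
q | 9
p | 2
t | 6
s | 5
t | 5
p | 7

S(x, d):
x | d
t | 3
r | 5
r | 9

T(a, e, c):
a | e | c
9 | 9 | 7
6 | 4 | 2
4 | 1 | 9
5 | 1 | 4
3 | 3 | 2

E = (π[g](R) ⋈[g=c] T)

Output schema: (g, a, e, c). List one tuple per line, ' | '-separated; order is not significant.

Stepwise |·|:
  R → 6
  π[g](R) → 6
  T → 5
  (π[g](R) ⋈[g=c] T) → 4

== RESULT ==
g | a | e | c
2 | 3 | 3 | 2
2 | 6 | 4 | 2
7 | 9 | 9 | 7
9 | 4 | 1 | 9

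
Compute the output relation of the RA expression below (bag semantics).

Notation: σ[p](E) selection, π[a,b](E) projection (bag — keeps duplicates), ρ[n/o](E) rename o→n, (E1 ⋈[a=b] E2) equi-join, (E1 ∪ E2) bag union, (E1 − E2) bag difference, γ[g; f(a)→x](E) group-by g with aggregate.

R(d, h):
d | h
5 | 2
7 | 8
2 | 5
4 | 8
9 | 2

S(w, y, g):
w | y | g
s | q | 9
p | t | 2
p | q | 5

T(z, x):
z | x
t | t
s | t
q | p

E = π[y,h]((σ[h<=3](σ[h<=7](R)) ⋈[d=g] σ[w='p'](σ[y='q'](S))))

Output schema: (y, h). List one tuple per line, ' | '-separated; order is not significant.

Row counts bottom-up:
  R → 5
  σ[h<=7](R) → 3
  σ[h<=3](σ[h<=7](R)) → 2
  S → 3
  σ[y='q'](S) → 2
  σ[w='p'](σ[y='q'](S)) → 1
  (σ[h<=3](σ[h<=7](R)) ⋈[d=g] σ[w='p'](σ[y='q'](S))) → 1
  π[y,h]((σ[h<=3](σ[h<=7](R)) ⋈[d=g] σ[w='p'](σ[y='q'](S)))) → 1

== RESULT ==
y | h
q | 2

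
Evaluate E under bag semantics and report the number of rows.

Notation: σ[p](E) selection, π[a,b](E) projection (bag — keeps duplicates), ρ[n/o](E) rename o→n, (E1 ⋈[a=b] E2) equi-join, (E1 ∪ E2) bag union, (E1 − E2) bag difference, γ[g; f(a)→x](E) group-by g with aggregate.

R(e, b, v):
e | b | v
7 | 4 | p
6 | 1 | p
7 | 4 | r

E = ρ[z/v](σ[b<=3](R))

Per-node cardinality:
  R → 3
  σ[b<=3](R) → 1
  ρ[z/v](σ[b<=3](R)) → 1

|E| = 1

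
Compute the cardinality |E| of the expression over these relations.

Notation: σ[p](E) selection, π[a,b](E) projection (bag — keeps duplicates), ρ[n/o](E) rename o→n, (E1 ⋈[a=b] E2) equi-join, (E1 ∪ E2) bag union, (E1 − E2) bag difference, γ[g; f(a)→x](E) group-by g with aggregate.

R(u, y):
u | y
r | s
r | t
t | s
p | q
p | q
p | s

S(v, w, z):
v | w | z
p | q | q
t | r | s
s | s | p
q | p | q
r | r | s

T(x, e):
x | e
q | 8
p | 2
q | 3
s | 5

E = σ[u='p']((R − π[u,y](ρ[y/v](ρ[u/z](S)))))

Row counts bottom-up:
  R → 6
  S → 5
  ρ[u/z](S) → 5
  ρ[y/v](ρ[u/z](S)) → 5
  π[u,y](ρ[y/v](ρ[u/z](S))) → 5
  (R − π[u,y](ρ[y/v](ρ[u/z](S)))) → 5
  σ[u='p']((R − π[u,y](ρ[y/v](ρ[u/z](S))))) → 2

|E| = 2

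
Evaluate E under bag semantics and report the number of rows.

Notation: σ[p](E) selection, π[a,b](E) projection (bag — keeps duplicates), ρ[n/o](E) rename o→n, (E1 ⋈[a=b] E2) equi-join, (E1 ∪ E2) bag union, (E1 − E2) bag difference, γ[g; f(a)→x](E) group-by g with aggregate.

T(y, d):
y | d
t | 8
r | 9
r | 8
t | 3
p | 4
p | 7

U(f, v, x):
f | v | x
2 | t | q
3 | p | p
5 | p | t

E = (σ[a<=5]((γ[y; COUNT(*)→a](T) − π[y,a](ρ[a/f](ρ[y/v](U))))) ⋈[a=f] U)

Per-node cardinality:
  T → 6
  γ[y; COUNT(*)→a](T) → 3
  U → 3
  ρ[y/v](U) → 3
  ρ[a/f](ρ[y/v](U)) → 3
  π[y,a](ρ[a/f](ρ[y/v](U))) → 3
  (γ[y; COUNT(*)→a](T) − π[y,a](ρ[a/f](ρ[y/v](U)))) → 2
  σ[a<=5]((γ[y; COUNT(*)→a](T) − π[y,a](ρ[a/f](ρ[y/v](U))))) → 2
  U → 3
  (σ[a<=5]((γ[y; COUNT(*)→a](T) − π[y,a](ρ[a/f](ρ[y/v](U))))) ⋈[a=f] U) → 2

|E| = 2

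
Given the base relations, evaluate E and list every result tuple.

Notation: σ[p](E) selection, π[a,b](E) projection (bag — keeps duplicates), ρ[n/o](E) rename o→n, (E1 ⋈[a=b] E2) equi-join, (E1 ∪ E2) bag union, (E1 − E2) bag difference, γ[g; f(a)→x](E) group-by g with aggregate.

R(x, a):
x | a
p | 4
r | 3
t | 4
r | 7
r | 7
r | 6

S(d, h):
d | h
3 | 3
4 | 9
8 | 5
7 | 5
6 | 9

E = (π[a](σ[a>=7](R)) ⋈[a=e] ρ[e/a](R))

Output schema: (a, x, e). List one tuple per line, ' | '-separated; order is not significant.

Subexpression sizes:
  R → 6
  σ[a>=7](R) → 2
  π[a](σ[a>=7](R)) → 2
  R → 6
  ρ[e/a](R) → 6
  (π[a](σ[a>=7](R)) ⋈[a=e] ρ[e/a](R)) → 4

== RESULT ==
a | x | e
7 | r | 7
7 | r | 7
7 | r | 7
7 | r | 7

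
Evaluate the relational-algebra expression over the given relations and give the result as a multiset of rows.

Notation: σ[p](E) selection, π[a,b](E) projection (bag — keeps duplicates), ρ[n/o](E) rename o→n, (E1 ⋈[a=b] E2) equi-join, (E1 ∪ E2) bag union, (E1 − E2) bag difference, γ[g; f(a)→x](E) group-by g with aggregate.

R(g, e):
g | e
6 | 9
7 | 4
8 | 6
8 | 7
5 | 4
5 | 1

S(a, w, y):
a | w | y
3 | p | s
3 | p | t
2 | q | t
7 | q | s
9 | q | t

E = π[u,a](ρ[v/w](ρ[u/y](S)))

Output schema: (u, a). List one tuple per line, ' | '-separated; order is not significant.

Per-node cardinality:
  S → 5
  ρ[u/y](S) → 5
  ρ[v/w](ρ[u/y](S)) → 5
  π[u,a](ρ[v/w](ρ[u/y](S))) → 5

== RESULT ==
u | a
s | 3
s | 7
t | 2
t | 3
t | 9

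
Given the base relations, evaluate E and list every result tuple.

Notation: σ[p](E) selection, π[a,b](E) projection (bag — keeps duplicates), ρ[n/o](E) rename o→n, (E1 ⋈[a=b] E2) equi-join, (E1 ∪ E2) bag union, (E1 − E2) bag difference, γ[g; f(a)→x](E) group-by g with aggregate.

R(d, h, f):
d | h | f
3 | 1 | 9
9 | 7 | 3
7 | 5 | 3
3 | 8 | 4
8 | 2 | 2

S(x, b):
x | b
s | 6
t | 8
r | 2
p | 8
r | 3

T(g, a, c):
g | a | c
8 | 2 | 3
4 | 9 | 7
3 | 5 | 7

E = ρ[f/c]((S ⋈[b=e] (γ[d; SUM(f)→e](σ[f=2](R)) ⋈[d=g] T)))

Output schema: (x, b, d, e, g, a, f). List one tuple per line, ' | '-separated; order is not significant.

Row counts bottom-up:
  S → 5
  R → 5
  σ[f=2](R) → 1
  γ[d; SUM(f)→e](σ[f=2](R)) → 1
  T → 3
  (γ[d; SUM(f)→e](σ[f=2](R)) ⋈[d=g] T) → 1
  (S ⋈[b=e] (γ[d; SUM(f)→e](σ[f=2](R)) ⋈[d=g] T)) → 1
  ρ[f/c]((S ⋈[b=e] (γ[d; SUM(f)→e](σ[f=2](R)) ⋈[d=g] T))) → 1

== RESULT ==
x | b | d | e | g | a | f
r | 2 | 8 | 2 | 8 | 2 | 3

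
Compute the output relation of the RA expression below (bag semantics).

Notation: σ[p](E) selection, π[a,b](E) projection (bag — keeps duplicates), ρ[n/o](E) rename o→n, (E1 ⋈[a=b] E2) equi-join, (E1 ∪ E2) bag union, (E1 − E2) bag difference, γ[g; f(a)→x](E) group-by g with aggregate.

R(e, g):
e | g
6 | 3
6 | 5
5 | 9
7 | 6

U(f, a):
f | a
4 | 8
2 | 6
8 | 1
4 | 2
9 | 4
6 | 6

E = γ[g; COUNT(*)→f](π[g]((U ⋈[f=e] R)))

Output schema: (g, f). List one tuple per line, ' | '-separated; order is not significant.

Per-node cardinality:
  U → 6
  R → 4
  (U ⋈[f=e] R) → 2
  π[g]((U ⋈[f=e] R)) → 2
  γ[g; COUNT(*)→f](π[g]((U ⋈[f=e] R))) → 2

== RESULT ==
g | f
3 | 1
5 | 1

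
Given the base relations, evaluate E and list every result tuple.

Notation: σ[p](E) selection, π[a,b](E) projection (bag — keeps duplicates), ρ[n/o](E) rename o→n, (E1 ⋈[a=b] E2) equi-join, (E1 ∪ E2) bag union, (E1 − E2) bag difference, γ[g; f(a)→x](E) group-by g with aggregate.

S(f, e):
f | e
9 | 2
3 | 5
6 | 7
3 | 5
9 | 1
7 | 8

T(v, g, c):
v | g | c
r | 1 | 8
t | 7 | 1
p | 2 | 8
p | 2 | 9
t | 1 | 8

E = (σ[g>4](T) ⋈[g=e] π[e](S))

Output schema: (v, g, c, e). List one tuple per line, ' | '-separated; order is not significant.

Per-node cardinality:
  T → 5
  σ[g>4](T) → 1
  S → 6
  π[e](S) → 6
  (σ[g>4](T) ⋈[g=e] π[e](S)) → 1

== RESULT ==
v | g | c | e
t | 7 | 1 | 7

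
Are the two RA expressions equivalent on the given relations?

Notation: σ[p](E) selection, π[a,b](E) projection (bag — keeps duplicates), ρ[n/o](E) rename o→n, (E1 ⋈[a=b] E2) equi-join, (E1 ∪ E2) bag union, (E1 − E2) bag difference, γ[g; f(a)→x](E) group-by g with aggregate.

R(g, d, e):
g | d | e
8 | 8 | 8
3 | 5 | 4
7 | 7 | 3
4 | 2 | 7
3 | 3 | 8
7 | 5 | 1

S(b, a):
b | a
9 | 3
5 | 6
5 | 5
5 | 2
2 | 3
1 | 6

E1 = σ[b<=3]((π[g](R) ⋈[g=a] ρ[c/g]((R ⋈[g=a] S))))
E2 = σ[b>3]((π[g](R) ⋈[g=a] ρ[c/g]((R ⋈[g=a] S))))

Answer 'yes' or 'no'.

E1 per-node cardinality:
  R → 6
  π[g](R) → 6
  R → 6
  S → 6
  (R ⋈[g=a] S) → 4
  ρ[c/g]((R ⋈[g=a] S)) → 4
  (π[g](R) ⋈[g=a] ρ[c/g]((R ⋈[g=a] S))) → 8
  σ[b<=3]((π[g](R) ⋈[g=a] ρ[c/g]((R ⋈[g=a] S)))) → 4
E2 per-node cardinality:
  R → 6
  π[g](R) → 6
  R → 6
  S → 6
  (R ⋈[g=a] S) → 4
  ρ[c/g]((R ⋈[g=a] S)) → 4
  (π[g](R) ⋈[g=a] ρ[c/g]((R ⋈[g=a] S))) → 8
  σ[b>3]((π[g](R) ⋈[g=a] ρ[c/g]((R ⋈[g=a] S)))) → 4

E1 result:
g | c | d | e | b | a
3 | 3 | 3 | 8 | 2 | 3
3 | 3 | 3 | 8 | 2 | 3
3 | 3 | 5 | 4 | 2 | 3
3 | 3 | 5 | 4 | 2 | 3
E2 result:
g | c | d | e | b | a
3 | 3 | 3 | 8 | 9 | 3
3 | 3 | 3 | 8 | 9 | 3
3 | 3 | 5 | 4 | 9 | 3
3 | 3 | 5 | 4 | 9 | 3
Witness: (3, 3, 3, 8, 2, 3) appears 2× in E1 but 0× in E2.

no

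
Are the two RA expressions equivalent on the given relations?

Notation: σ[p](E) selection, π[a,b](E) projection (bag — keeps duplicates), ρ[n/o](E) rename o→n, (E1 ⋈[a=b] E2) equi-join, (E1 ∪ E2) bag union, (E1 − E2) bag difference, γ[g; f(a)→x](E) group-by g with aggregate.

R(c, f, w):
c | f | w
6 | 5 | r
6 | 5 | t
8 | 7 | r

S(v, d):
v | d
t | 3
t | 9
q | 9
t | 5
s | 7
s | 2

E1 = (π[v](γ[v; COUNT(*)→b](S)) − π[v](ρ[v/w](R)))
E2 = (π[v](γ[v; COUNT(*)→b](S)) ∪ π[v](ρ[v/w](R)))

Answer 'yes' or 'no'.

E1 per-node cardinality:
  S → 6
  γ[v; COUNT(*)→b](S) → 3
  π[v](γ[v; COUNT(*)→b](S)) → 3
  R → 3
  ρ[v/w](R) → 3
  π[v](ρ[v/w](R)) → 3
  (π[v](γ[v; COUNT(*)→b](S)) − π[v](ρ[v/w](R))) → 2
E2 per-node cardinality:
  S → 6
  γ[v; COUNT(*)→b](S) → 3
  π[v](γ[v; COUNT(*)→b](S)) → 3
  R → 3
  ρ[v/w](R) → 3
  π[v](ρ[v/w](R)) → 3
  (π[v](γ[v; COUNT(*)→b](S)) ∪ π[v](ρ[v/w](R))) → 6

E1 result:
v
q
s
E2 result:
v
q
r
r
s
t
t
Witness: ('t',) appears 0× in E1 but 2× in E2.

no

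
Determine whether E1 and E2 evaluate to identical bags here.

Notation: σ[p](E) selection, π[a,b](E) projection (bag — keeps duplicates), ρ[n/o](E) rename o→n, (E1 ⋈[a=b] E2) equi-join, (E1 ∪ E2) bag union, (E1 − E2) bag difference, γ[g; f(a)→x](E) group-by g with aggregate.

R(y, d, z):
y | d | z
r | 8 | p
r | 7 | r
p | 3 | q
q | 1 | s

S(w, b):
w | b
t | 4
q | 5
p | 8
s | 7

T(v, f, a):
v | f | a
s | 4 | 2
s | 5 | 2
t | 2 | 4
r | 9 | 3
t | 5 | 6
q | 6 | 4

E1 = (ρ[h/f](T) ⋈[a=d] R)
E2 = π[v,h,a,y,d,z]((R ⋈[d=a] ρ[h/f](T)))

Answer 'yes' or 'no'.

E1 per-node cardinality:
  T → 6
  ρ[h/f](T) → 6
  R → 4
  (ρ[h/f](T) ⋈[a=d] R) → 1
E2 per-node cardinality:
  R → 4
  T → 6
  ρ[h/f](T) → 6
  (R ⋈[d=a] ρ[h/f](T)) → 1
  π[v,h,a,y,d,z]((R ⋈[d=a] ρ[h/f](T))) → 1

E1 and E2 produce the same multiset:
v | h | a | y | d | z
r | 9 | 3 | p | 3 | q

yes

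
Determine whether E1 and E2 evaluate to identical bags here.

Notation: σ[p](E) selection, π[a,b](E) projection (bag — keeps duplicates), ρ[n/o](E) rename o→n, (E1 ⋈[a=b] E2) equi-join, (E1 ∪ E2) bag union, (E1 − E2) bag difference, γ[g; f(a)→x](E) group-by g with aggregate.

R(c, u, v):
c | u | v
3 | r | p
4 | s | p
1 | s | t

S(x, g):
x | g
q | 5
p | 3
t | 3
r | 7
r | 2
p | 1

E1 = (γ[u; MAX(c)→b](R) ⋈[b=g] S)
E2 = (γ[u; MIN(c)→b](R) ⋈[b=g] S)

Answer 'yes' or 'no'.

E1 stepwise |·|:
  R → 3
  γ[u; MAX(c)→b](R) → 2
  S → 6
  (γ[u; MAX(c)→b](R) ⋈[b=g] S) → 2
E2 stepwise |·|:
  R → 3
  γ[u; MIN(c)→b](R) → 2
  S → 6
  (γ[u; MIN(c)→b](R) ⋈[b=g] S) → 3

E1 result:
u | b | x | g
r | 3 | p | 3
r | 3 | t | 3
E2 result:
u | b | x | g
r | 3 | p | 3
r | 3 | t | 3
s | 1 | p | 1
Witness: ('s', 1, 'p', 1) appears 0× in E1 but 1× in E2.

no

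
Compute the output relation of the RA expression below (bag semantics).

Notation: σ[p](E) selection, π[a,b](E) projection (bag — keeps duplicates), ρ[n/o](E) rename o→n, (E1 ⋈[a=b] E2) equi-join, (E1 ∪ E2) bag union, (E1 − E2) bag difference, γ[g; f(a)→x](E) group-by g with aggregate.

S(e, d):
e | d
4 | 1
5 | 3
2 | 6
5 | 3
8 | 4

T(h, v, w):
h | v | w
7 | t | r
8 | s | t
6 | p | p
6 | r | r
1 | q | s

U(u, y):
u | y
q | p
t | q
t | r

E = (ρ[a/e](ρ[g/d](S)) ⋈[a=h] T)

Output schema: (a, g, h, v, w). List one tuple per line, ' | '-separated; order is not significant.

Row counts bottom-up:
  S → 5
  ρ[g/d](S) → 5
  ρ[a/e](ρ[g/d](S)) → 5
  T → 5
  (ρ[a/e](ρ[g/d](S)) ⋈[a=h] T) → 1

== RESULT ==
a | g | h | v | w
8 | 4 | 8 | s | t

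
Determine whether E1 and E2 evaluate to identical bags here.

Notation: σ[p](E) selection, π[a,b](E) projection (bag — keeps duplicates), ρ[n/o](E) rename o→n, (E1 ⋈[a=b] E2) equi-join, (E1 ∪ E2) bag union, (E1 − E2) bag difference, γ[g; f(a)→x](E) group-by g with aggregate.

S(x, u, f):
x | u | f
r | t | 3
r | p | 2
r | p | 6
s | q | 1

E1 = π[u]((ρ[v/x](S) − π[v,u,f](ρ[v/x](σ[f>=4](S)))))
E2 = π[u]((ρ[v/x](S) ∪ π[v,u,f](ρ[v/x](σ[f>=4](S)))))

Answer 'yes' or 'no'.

E1 per-node cardinality:
  S → 4
  ρ[v/x](S) → 4
  S → 4
  σ[f>=4](S) → 1
  ρ[v/x](σ[f>=4](S)) → 1
  π[v,u,f](ρ[v/x](σ[f>=4](S))) → 1
  (ρ[v/x](S) − π[v,u,f](ρ[v/x](σ[f>=4](S)))) → 3
  π[u]((ρ[v/x](S) − π[v,u,f](ρ[v/x](σ[f>=4](S))))) → 3
E2 per-node cardinality:
  S → 4
  ρ[v/x](S) → 4
  S → 4
  σ[f>=4](S) → 1
  ρ[v/x](σ[f>=4](S)) → 1
  π[v,u,f](ρ[v/x](σ[f>=4](S))) → 1
  (ρ[v/x](S) ∪ π[v,u,f](ρ[v/x](σ[f>=4](S)))) → 5
  π[u]((ρ[v/x](S) ∪ π[v,u,f](ρ[v/x](σ[f>=4](S))))) → 5

E1 result:
u
p
q
t
E2 result:
u
p
p
p
q
t
Witness: ('p',) appears 1× in E1 but 3× in E2.

no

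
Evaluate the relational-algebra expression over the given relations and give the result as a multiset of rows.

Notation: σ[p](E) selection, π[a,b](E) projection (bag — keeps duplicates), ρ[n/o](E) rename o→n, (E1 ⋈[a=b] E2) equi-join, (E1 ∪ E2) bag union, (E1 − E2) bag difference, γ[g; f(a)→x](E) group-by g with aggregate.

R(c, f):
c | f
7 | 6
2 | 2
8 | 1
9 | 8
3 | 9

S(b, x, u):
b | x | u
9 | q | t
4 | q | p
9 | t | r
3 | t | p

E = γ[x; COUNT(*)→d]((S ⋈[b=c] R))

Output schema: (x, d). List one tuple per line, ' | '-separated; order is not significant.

Subexpression sizes:
  S → 4
  R → 5
  (S ⋈[b=c] R) → 3
  γ[x; COUNT(*)→d]((S ⋈[b=c] R)) → 2

== RESULT ==
x | d
q | 1
t | 2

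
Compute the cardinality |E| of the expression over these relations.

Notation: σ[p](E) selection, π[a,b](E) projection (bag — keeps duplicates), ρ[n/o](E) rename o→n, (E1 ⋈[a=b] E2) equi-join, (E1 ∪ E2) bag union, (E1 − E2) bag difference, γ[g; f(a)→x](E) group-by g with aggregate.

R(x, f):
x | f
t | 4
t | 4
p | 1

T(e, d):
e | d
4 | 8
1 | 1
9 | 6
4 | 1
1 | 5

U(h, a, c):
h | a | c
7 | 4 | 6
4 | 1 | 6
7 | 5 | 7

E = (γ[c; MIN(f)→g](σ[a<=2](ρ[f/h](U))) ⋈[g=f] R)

Subexpression sizes:
  U → 3
  ρ[f/h](U) → 3
  σ[a<=2](ρ[f/h](U)) → 1
  γ[c; MIN(f)→g](σ[a<=2](ρ[f/h](U))) → 1
  R → 3
  (γ[c; MIN(f)→g](σ[a<=2](ρ[f/h](U))) ⋈[g=f] R) → 2

|E| = 2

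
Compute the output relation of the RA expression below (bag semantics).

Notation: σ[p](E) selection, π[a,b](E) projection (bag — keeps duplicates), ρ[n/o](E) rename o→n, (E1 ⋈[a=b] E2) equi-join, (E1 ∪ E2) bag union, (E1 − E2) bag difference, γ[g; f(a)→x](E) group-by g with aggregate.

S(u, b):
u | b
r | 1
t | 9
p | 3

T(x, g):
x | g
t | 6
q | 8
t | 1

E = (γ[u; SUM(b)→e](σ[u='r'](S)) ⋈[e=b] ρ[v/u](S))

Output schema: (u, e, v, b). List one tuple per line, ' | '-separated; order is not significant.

Stepwise |·|:
  S → 3
  σ[u='r'](S) → 1
  γ[u; SUM(b)→e](σ[u='r'](S)) → 1
  S → 3
  ρ[v/u](S) → 3
  (γ[u; SUM(b)→e](σ[u='r'](S)) ⋈[e=b] ρ[v/u](S)) → 1

== RESULT ==
u | e | v | b
r | 1 | r | 1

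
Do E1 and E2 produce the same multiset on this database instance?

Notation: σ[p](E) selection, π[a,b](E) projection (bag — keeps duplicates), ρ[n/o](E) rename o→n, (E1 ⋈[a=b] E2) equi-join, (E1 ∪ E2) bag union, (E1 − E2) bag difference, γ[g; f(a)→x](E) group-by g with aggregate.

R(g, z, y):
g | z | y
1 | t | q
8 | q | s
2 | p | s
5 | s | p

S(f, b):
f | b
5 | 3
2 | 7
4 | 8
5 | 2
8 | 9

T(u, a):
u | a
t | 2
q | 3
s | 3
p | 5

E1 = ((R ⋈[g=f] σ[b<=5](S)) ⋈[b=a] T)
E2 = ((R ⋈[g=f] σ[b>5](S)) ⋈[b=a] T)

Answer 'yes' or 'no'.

E1 stepwise |·|:
  R → 4
  S → 5
  σ[b<=5](S) → 2
  (R ⋈[g=f] σ[b<=5](S)) → 2
  T → 4
  ((R ⋈[g=f] σ[b<=5](S)) ⋈[b=a] T) → 3
E2 stepwise |·|:
  R → 4
  S → 5
  σ[b>5](S) → 3
  (R ⋈[g=f] σ[b>5](S)) → 2
  T → 4
  ((R ⋈[g=f] σ[b>5](S)) ⋈[b=a] T) → 0

E1 result:
g | z | y | f | b | u | a
5 | s | p | 5 | 2 | t | 2
5 | s | p | 5 | 3 | q | 3
5 | s | p | 5 | 3 | s | 3
E2 result:
g | z | y | f | b | u | a
(0 rows)
Witness: (5, 's', 'p', 5, 3, 's', 3) appears 1× in E1 but 0× in E2.

no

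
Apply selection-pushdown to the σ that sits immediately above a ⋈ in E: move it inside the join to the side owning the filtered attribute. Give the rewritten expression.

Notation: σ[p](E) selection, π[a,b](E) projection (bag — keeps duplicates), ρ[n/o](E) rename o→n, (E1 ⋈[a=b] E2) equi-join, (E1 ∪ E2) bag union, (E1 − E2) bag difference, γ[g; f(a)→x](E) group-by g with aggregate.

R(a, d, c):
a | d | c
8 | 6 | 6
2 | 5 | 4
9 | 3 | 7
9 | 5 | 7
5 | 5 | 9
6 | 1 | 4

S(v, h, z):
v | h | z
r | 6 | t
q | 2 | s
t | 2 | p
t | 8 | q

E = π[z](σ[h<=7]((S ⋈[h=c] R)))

σ filters on h, owned by the left side.
E' = π[z]((σ[h<=7](S) ⋈[h=c] R))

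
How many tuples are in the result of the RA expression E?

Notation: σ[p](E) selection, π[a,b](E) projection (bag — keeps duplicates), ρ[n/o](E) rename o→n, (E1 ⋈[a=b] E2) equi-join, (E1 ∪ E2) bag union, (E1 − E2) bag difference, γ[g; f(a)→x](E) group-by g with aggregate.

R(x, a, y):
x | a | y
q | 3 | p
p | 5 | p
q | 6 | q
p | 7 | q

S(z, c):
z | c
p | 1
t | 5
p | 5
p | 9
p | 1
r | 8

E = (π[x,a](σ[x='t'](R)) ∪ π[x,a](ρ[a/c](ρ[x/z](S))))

Row counts bottom-up:
  R → 4
  σ[x='t'](R) → 0
  π[x,a](σ[x='t'](R)) → 0
  S → 6
  ρ[x/z](S) → 6
  ρ[a/c](ρ[x/z](S)) → 6
  π[x,a](ρ[a/c](ρ[x/z](S))) → 6
  (π[x,a](σ[x='t'](R)) ∪ π[x,a](ρ[a/c](ρ[x/z](S)))) → 6

|E| = 6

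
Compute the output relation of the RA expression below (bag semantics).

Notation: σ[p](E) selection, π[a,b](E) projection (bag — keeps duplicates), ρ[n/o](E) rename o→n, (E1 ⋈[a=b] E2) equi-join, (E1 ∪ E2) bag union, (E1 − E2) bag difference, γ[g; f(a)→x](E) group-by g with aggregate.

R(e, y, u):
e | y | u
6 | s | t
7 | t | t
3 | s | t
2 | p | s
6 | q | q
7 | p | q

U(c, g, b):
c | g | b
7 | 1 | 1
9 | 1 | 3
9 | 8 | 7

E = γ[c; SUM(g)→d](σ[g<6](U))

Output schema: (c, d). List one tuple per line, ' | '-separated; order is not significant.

Row counts bottom-up:
  U → 3
  σ[g<6](U) → 2
  γ[c; SUM(g)→d](σ[g<6](U)) → 2

== RESULT ==
c | d
7 | 1
9 | 1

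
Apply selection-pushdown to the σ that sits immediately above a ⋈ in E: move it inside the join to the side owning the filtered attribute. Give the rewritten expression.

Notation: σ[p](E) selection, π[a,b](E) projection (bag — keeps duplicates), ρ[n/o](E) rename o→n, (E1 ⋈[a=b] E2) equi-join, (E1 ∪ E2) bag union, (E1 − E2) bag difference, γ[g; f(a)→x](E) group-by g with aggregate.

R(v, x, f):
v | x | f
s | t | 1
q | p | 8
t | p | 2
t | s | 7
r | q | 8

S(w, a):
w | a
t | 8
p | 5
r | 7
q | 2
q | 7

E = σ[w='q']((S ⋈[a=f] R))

σ filters on w, owned by the left side.
E' = (σ[w='q'](S) ⋈[a=f] R)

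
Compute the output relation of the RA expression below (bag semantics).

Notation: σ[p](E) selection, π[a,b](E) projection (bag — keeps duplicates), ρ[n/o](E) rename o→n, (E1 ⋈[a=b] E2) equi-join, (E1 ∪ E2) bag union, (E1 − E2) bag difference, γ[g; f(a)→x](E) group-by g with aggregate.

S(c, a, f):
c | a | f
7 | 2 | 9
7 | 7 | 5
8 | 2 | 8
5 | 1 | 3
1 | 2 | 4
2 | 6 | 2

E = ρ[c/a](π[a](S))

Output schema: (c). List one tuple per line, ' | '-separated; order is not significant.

Per-node cardinality:
  S → 6
  π[a](S) → 6
  ρ[c/a](π[a](S)) → 6

== RESULT ==
c
1
2
2
2
6
7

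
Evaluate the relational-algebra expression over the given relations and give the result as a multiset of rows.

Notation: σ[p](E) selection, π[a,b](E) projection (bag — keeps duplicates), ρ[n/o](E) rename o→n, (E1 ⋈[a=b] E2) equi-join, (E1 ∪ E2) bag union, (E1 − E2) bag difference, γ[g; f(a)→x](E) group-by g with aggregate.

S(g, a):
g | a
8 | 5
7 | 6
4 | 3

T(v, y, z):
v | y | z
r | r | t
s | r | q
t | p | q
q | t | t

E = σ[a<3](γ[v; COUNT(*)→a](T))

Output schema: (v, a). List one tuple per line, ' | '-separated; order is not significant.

Per-node cardinality:
  T → 4
  γ[v; COUNT(*)→a](T) → 4
  σ[a<3](γ[v; COUNT(*)→a](T)) → 4

== RESULT ==
v | a
q | 1
r | 1
s | 1
t | 1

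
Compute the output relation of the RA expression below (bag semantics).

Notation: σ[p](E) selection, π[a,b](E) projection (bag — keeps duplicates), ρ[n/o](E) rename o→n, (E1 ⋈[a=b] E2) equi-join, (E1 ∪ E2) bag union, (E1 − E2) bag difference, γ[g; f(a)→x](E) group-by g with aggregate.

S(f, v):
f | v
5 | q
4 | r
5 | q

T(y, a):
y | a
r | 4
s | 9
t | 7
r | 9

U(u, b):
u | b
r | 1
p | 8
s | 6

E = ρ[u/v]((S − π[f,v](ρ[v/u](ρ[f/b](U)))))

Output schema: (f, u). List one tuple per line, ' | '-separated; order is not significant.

Stepwise |·|:
  S → 3
  U → 3
  ρ[f/b](U) → 3
  ρ[v/u](ρ[f/b](U)) → 3
  π[f,v](ρ[v/u](ρ[f/b](U))) → 3
  (S − π[f,v](ρ[v/u](ρ[f/b](U)))) → 3
  ρ[u/v]((S − π[f,v](ρ[v/u](ρ[f/b](U))))) → 3

== RESULT ==
f | u
4 | r
5 | q
5 | q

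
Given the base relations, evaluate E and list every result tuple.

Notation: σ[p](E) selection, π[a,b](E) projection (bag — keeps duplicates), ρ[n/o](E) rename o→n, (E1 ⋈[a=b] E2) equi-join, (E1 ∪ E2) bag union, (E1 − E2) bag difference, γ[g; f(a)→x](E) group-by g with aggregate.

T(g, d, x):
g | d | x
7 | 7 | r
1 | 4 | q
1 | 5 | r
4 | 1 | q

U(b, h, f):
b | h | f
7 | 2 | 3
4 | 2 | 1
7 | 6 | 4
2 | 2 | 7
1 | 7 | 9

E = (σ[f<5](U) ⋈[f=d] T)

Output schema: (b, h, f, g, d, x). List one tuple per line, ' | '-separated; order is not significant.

Row counts bottom-up:
  U → 5
  σ[f<5](U) → 3
  T → 4
  (σ[f<5](U) ⋈[f=d] T) → 2

== RESULT ==
b | h | f | g | d | x
4 | 2 | 1 | 4 | 1 | q
7 | 6 | 4 | 1 | 4 | q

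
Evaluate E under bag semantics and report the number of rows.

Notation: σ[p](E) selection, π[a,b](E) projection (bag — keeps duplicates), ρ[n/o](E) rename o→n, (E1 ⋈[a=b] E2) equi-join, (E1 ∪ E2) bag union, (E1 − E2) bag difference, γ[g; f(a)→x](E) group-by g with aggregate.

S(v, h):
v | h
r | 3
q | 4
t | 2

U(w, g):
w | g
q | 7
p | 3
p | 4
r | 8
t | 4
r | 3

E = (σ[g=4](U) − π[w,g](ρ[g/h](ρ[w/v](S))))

Stepwise |·|:
  U → 6
  σ[g=4](U) → 2
  S → 3
  ρ[w/v](S) → 3
  ρ[g/h](ρ[w/v](S)) → 3
  π[w,g](ρ[g/h](ρ[w/v](S))) → 3
  (σ[g=4](U) − π[w,g](ρ[g/h](ρ[w/v](S)))) → 2

|E| = 2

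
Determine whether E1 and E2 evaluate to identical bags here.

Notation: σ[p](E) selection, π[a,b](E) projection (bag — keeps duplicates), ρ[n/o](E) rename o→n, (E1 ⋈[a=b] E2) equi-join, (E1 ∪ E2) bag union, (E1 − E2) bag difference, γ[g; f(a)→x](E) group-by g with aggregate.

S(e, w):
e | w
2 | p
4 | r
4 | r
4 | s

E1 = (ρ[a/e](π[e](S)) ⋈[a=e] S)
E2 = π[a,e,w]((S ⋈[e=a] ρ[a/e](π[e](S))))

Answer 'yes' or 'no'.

E1 row counts bottom-up:
  S → 4
  π[e](S) → 4
  ρ[a/e](π[e](S)) → 4
  S → 4
  (ρ[a/e](π[e](S)) ⋈[a=e] S) → 10
E2 row counts bottom-up:
  S → 4
  S → 4
  π[e](S) → 4
  ρ[a/e](π[e](S)) → 4
  (S ⋈[e=a] ρ[a/e](π[e](S))) → 10
  π[a,e,w]((S ⋈[e=a] ρ[a/e](π[e](S)))) → 10

E1 and E2 produce the same multiset:
a | e | w
2 | 2 | p
4 | 4 | r
4 | 4 | r
4 | 4 | r
4 | 4 | r
4 | 4 | r
4 | 4 | r
4 | 4 | s
4 | 4 | s
4 | 4 | s

yes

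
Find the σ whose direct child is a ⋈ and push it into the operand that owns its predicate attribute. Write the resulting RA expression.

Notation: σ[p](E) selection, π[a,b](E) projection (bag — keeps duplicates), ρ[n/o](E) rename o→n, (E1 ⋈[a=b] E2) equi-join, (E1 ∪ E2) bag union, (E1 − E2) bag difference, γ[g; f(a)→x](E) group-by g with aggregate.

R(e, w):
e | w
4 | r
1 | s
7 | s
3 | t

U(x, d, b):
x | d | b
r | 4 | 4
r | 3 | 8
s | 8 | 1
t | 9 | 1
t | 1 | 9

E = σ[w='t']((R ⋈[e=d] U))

σ filters on w, owned by the left side.
E' = (σ[w='t'](R) ⋈[e=d] U)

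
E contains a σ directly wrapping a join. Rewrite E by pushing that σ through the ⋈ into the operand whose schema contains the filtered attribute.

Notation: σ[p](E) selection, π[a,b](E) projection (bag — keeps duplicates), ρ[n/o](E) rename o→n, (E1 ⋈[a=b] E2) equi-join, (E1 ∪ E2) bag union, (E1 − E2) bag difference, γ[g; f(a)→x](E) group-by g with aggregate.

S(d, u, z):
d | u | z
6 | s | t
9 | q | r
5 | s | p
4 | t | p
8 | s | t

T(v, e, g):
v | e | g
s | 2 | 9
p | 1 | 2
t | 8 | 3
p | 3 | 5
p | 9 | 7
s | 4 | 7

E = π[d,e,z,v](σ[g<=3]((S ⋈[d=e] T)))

σ filters on g, owned by the right side.
E' = π[d,e,z,v]((S ⋈[d=e] σ[g<=3](T)))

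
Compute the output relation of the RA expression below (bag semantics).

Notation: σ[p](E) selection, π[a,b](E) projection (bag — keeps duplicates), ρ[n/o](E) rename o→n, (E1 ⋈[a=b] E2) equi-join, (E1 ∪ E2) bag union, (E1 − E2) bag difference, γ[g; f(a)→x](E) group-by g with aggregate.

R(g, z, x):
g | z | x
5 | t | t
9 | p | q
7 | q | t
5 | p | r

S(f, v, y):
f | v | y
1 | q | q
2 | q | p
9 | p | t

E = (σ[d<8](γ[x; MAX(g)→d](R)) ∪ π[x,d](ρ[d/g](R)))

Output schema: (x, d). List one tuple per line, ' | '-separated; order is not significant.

Per-node cardinality:
  R → 4
  γ[x; MAX(g)→d](R) → 3
  σ[d<8](γ[x; MAX(g)→d](R)) → 2
  R → 4
  ρ[d/g](R) → 4
  π[x,d](ρ[d/g](R)) → 4
  (σ[d<8](γ[x; MAX(g)→d](R)) ∪ π[x,d](ρ[d/g](R))) → 6

== RESULT ==
x | d
q | 9
r | 5
r | 5
t | 5
t | 7
t | 7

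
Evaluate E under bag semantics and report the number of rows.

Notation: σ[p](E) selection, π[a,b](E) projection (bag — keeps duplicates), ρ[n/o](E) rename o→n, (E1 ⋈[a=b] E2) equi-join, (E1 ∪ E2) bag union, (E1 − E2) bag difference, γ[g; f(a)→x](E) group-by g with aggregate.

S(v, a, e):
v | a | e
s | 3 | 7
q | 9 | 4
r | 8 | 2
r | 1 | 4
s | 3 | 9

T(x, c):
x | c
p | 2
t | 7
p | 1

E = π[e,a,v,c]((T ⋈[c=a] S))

Subexpression sizes:
  T → 3
  S → 5
  (T ⋈[c=a] S) → 1
  π[e,a,v,c]((T ⋈[c=a] S)) → 1

|E| = 1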